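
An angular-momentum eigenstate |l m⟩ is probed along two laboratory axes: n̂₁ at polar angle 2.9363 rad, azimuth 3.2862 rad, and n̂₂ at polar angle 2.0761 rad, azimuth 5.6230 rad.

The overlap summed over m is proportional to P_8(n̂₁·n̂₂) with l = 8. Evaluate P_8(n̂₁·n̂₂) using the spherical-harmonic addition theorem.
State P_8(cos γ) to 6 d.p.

-0.281237

Summing Y*_{l m}(θ₁,φ₁)·Y_{l m}(θ₂,φ₂) over m ∈ [−8, 8]; prefactor 4π/(2·8+1) = 0.739198:
  m=-8: Y*=+0.000001+0.000001i  Y=+0.095461-0.149230i  product +0.000000+0.000000i
  m=-7: Y*=+0.000016+0.000025i  Y=+0.035659+0.390380i  product -0.000009+0.000007i
  m=-6: Y*=+0.000234+0.000276i  Y=-0.290047-0.310548i  product +0.000018-0.000153i
  m=-5: Y*=+0.002391+0.002110i  Y=+0.102655+0.016496i  product +0.000211+0.000256i
  m=-4: Y*=+0.017508+0.011431i  Y=+0.265021-0.145075i  product +0.006298+0.000490i
  m=-3: Y*=+0.091408+0.042345i  Y=-0.107332+0.247112i  product -0.020275+0.018043i
  m=-2: Y*=+0.323361+0.096219i  Y=+0.044110+0.172442i  product -0.002329+0.060005i
  m=-1: Y*=+0.669733+0.097529i  Y=-0.243821-0.189303i  product -0.144832-0.150562i
  m=+0: Y*=+0.433448-0.000000i  Y=-0.135255+0.000000i  product -0.058626+0.000000i
  m=+1: Y*=-0.669733+0.097529i  Y=+0.243821-0.189303i  product -0.144832+0.150562i
  m=+2: Y*=+0.323361-0.096219i  Y=+0.044110-0.172442i  product -0.002329-0.060005i
  m=+3: Y*=-0.091408+0.042345i  Y=+0.107332+0.247112i  product -0.020275-0.018043i
  m=+4: Y*=+0.017508-0.011431i  Y=+0.265021+0.145075i  product +0.006298-0.000490i
  m=+5: Y*=-0.002391+0.002110i  Y=-0.102655+0.016496i  product +0.000211-0.000256i
  m=+6: Y*=+0.000234-0.000276i  Y=-0.290047+0.310548i  product +0.000018+0.000153i
  m=+7: Y*=-0.000016+0.000025i  Y=-0.035659+0.390380i  product -0.000009-0.000007i
  m=+8: Y*=+0.000001-0.000001i  Y=+0.095461+0.149230i  product +0.000000-0.000000i
Total Σ_m = -0.380462-0.000000i. Multiply by 0.739198: -0.281237-0.000000i. P_8(cos γ) = -0.281237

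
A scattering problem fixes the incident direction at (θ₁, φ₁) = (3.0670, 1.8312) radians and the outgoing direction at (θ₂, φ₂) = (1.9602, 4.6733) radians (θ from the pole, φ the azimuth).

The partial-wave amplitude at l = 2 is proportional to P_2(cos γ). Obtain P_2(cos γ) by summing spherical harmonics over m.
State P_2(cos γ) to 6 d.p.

-0.353323

Term-by-term m-sum for l=2 (normalisation 4π/5 = 2.513274):
  m=-2: -0.001861-0.001067i × -0.329593-0.025820i = +0.000586+0.000400i  (running Σ = +0.000586+0.000400i)
  m=-1: +0.014782-0.055477i × +0.010603-0.271124i = -0.014884-0.004596i  (running Σ = -0.014299-0.004196i)
  m=0: +0.625528-0.000000i × -0.179025+0.000000i = -0.111985+0.000000i  (running Σ = -0.126284-0.004196i)
  m=1: -0.014782-0.055477i × -0.010603-0.271124i = -0.014884+0.004596i  (running Σ = -0.141168+0.000400i)
  m=2: -0.001861+0.001067i × -0.329593+0.025820i = +0.000586-0.000400i  (running Σ = -0.140583+0.000000i)
Σ over m = -0.140583+0.000000i; ×(4π/5) → -0.353323+0.000000i. Real part: -0.353323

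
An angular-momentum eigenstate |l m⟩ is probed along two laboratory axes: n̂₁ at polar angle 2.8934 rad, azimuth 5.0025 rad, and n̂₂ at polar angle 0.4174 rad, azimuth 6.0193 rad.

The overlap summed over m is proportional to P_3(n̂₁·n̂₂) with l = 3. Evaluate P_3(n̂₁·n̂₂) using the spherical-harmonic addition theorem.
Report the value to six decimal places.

Expand P_3 via completeness: Σ_{m} conj(Y_{3,m}) at Ω₁ times Y_{3,m} at Ω₂ —
  m=-3: Y*=-0.00473 + 0.00399j  Y=0.01953 + 0.01978j  product -0.00017 - 0.00002j
  m=-2: Y*=0.05000 + 0.03277j  Y=0.13264 + 0.07732j  product 0.00410 + 0.00821j
  m=-1: Y*=0.08399 - 0.28134j  Y=0.40198 + 0.10861j  product 0.06432 - 0.10397j
  m=+0: Y*=-0.61434 + 0.00000j  Y=0.40197 + 0.00000j  product -0.24694 + 0.00000j
  m=+1: Y*=-0.08399 - 0.28134j  Y=-0.40198 + 0.10861j  product 0.06432 + 0.10397j
  m=+2: Y*=0.05000 - 0.03277j  Y=0.13264 - 0.07732j  product 0.00410 - 0.00821j
  m=+3: Y*=0.00473 + 0.00399j  Y=-0.01953 + 0.01978j  product -0.00017 + 0.00002j
Total Σ_m = -0.11045 + 0.00000j. Multiply by 1.795196: -0.19829 + 0.00000j. P_3(cos γ) = -0.198286

-0.198286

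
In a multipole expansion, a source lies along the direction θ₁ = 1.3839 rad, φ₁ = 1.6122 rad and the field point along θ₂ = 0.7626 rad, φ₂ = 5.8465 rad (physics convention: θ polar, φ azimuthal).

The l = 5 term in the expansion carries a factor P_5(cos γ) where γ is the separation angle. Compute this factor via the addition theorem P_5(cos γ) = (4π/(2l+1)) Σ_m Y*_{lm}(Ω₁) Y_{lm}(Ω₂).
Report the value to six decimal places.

-0.285749

Term-by-term m-sum for l=5 (normalisation 4π/11 = 1.142397):
  [-5]  conj(Y_{5,-5})(Ω₁) = (-0.087377, 0.416026) ; Y_{5,-5}(Ω₂) = (-0.041985, 0.059737) ; Δ = (-0.021183, -0.022687)
  [-4]  conj(Y_{5,-4})(Ω₁) = (0.250732, 0.041909) ; Y_{5,-4}(Ω₂) = (-0.042302, 0.237940) ; Δ = (-0.020578, 0.057886)
  [-3]  conj(Y_{5,-3})(Ω₁) = (-0.028025, 0.224465) ; Y_{5,-3}(Ω₂) = (0.108930, 0.408261) ; Δ = (-0.094693, 0.013009)
  [-2]  conj(Y_{5,-2})(Ω₁) = (0.271609, 0.022543) ; Y_{5,-2}(Ω₂) = (0.213461, 0.254757) ; Δ = (0.052235, 0.074006)
  [-1]  conj(Y_{5,-1})(Ω₁) = (-0.007056, 0.170322) ; Y_{5,-1}(Ω₂) = (-0.116196, -0.054233) ; Δ = (0.010057, -0.019408)
  [+0]  conj(Y_{5,0})(Ω₁) = (0.275072, -0.000000) ; Y_{5,0}(Ω₂) = (-0.370103, 0.000000) ; Δ = (-0.101805, 0.000000)
  [+1]  conj(Y_{5,1})(Ω₁) = (0.007056, 0.170322) ; Y_{5,1}(Ω₂) = (0.116196, -0.054233) ; Δ = (0.010057, 0.019408)
  [+2]  conj(Y_{5,2})(Ω₁) = (0.271609, -0.022543) ; Y_{5,2}(Ω₂) = (0.213461, -0.254757) ; Δ = (0.052235, -0.074006)
  [+3]  conj(Y_{5,3})(Ω₁) = (0.028025, 0.224465) ; Y_{5,3}(Ω₂) = (-0.108930, 0.408261) ; Δ = (-0.094693, -0.013009)
  [+4]  conj(Y_{5,4})(Ω₁) = (0.250732, -0.041909) ; Y_{5,4}(Ω₂) = (-0.042302, -0.237940) ; Δ = (-0.020578, -0.057886)
  [+5]  conj(Y_{5,5})(Ω₁) = (0.087377, 0.416026) ; Y_{5,5}(Ω₂) = (0.041985, 0.059737) ; Δ = (-0.021183, 0.022687)
Accumulated sum (-0.250131, -0.000000); after 4π/(2l+1) scaling, (-0.285749, -0.000000) ⇒ P_5 = -0.285749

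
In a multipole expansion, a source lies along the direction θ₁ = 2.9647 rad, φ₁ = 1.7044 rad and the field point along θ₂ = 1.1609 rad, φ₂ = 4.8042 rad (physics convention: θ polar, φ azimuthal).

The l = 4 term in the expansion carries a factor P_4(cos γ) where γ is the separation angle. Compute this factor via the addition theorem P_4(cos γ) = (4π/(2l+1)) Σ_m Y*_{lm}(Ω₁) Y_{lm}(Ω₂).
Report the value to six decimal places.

Expand P_4 via completeness: Σ_{m} conj(Y_{4,m}) at Ω₁ times Y_{4,m} at Ω₂ —
  m=-4: (0.000365, 0.000216) × (0.292254, -0.112429) = (0.000131, 0.000022)  (running Σ = (0.000131, 0.000022))
  m=-3: (-0.002620, 0.006182) × (-0.104661, -0.370328) = (0.002564, 0.000323)  (running Σ = (0.002695, 0.000345))
  m=-2: (-0.057782, -0.015818) × (-0.030902, 0.005739) = (0.001876, 0.000157)  (running Σ = (0.004571, 0.000502))
  m=-1: (0.041299, -0.307277) × (-0.029936, -0.325140) = (-0.101144, -0.004230)  (running Σ = (-0.096573, -0.003727))
  m=0: (0.718804, -0.000000) × (-0.093265, 0.000000) = (-0.067040, 0.000000)  (running Σ = (-0.163613, -0.003727))
  m=1: (-0.041299, -0.307277) × (0.029936, -0.325140) = (-0.101144, 0.004230)  (running Σ = (-0.264757, 0.000502))
  m=2: (-0.057782, 0.015818) × (-0.030902, -0.005739) = (0.001876, -0.000157)  (running Σ = (-0.262881, 0.000345))
  m=3: (0.002620, 0.006182) × (0.104661, -0.370328) = (0.002564, -0.000323)  (running Σ = (-0.260317, 0.000022))
  m=4: (0.000365, -0.000216) × (0.292254, 0.112429) = (0.000131, -0.000022)  (running Σ = (-0.260186, 0.000000))
Σ over m = (-0.260186, 0.000000); ×(4π/9) → (-0.363289, 0.000000). Real part: -0.363289

-0.363289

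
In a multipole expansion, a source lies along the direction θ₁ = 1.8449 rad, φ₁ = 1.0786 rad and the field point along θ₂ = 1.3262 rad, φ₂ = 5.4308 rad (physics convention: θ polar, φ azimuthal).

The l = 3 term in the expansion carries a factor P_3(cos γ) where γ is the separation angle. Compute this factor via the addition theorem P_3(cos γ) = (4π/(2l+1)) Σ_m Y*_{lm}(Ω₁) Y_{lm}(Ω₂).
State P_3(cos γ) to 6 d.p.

0.438341

Addition theorem: P_3(cos γ) = (4π/7) Σ_m Y*_{lm}(Ω₁) Y_{lm}(Ω₂), m = −3…3:
  [-3]  conj(Y_{3,-3})(Ω₁) = (-0.370569, -0.035014) ; Y_{3,-3}(Ω₂) = (-0.317818, 0.210245) ; Δ = (0.125135, -0.066782)
  [-2]  conj(Y_{3,-2})(Ω₁) = (0.141865, -0.213537) ; Y_{3,-2}(Ω₂) = (-0.031119, 0.230887) ; Δ = (0.044888, 0.039400)
  [-1]  conj(Y_{3,-1})(Ω₁) = (-0.093160, -0.173737) ; Y_{3,-1}(Ω₂) = (-0.145867, -0.166846) ; Δ = (-0.015398, 0.040886)
  [+0]  conj(Y_{3,0})(Ω₁) = (0.266033, -0.000000) ; Y_{3,0}(Ω₂) = (-0.244612, 0.000000) ; Δ = (-0.065075, 0.000000)
  [+1]  conj(Y_{3,1})(Ω₁) = (0.093160, -0.173737) ; Y_{3,1}(Ω₂) = (0.145867, -0.166846) ; Δ = (-0.015398, -0.040886)
  [+2]  conj(Y_{3,2})(Ω₁) = (0.141865, 0.213537) ; Y_{3,2}(Ω₂) = (-0.031119, -0.230887) ; Δ = (0.044888, -0.039400)
  [+3]  conj(Y_{3,3})(Ω₁) = (0.370569, -0.035014) ; Y_{3,3}(Ω₂) = (0.317818, 0.210245) ; Δ = (0.125135, 0.066782)
Σ over m = (0.244174, 0.000000); ×(4π/7) → (0.438341, 0.000000). Real part: 0.438341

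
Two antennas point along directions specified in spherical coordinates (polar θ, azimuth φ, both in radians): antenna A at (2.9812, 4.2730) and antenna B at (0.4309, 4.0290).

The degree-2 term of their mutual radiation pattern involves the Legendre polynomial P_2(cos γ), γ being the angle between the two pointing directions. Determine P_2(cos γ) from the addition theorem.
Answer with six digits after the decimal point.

0.538827

Expand P_2 via completeness: Σ_{m} conj(Y_{2,m}) at Ω₁ times Y_{2,m} at Ω₂ —
  [-2]  conj(Y_{2,-2})(Ω₁) = (-0.006287, 0.007586) ; Y_{2,-2}(Ω₂) = (-0.013654, -0.065993) ; Δ = (0.000586, 0.000311)
  [-1]  conj(Y_{2,-1})(Ω₁) = (0.051811, 0.110228) ; Y_{2,-1}(Ω₂) = (-0.185126, 0.227349) ; Δ = (-0.034652, -0.008627)
  [+0]  conj(Y_{2,0})(Ω₁) = (0.606650, -0.000000) ; Y_{2,0}(Ω₂) = (0.465710, 0.000000) ; Δ = (0.282523, 0.000000)
  [+1]  conj(Y_{2,1})(Ω₁) = (-0.051811, 0.110228) ; Y_{2,1}(Ω₂) = (0.185126, 0.227349) ; Δ = (-0.034652, 0.008627)
  [+2]  conj(Y_{2,2})(Ω₁) = (-0.006287, -0.007586) ; Y_{2,2}(Ω₂) = (-0.013654, 0.065993) ; Δ = (0.000586, -0.000311)
Σ over m = (0.214392, -0.000000); ×(4π/5) → (0.538827, -0.000000). Real part: 0.538827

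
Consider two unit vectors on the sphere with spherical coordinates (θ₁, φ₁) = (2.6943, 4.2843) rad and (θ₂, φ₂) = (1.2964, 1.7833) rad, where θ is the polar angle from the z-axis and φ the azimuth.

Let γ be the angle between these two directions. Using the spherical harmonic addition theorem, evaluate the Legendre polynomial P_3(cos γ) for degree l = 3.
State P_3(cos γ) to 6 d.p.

0.384138

Expand P_3 via completeness: Σ_{m} conj(Y_{3,m}) at Ω₁ times Y_{3,m} at Ω₂ —
  m=-3: Y*=(0.032384, 0.009541)  Y=(0.221489, 0.299034)  product (0.004319, 0.011797)
  m=-2: Y*=(0.112967, -0.130208)  Y=(-0.233763, 0.105799)  product (-0.012632, 0.042390)
  m=-1: Y*=(-0.177836, -0.389726)  Y=(0.041525, 0.192456)  product (0.067620, -0.050409)
  m=+0: Y*=(-0.358201, -0.000000)  Y=(-0.266232, 0.000000)  product (0.095365, 0.000000)
  m=+1: Y*=(0.177836, -0.389726)  Y=(-0.041525, 0.192456)  product (0.067620, 0.050409)
  m=+2: Y*=(0.112967, 0.130208)  Y=(-0.233763, -0.105799)  product (-0.012632, -0.042390)
  m=+3: Y*=(-0.032384, 0.009541)  Y=(-0.221489, 0.299034)  product (0.004319, -0.011797)
Accumulated sum (0.213981, -0.000000); after 4π/(2l+1) scaling, (0.384138, -0.000000) ⇒ P_3 = 0.384138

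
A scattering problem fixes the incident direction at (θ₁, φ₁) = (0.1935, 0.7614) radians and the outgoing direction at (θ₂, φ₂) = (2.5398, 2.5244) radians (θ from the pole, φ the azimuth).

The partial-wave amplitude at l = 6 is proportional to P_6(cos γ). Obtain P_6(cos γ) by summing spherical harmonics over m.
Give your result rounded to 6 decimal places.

-0.414744

Expand P_6 via completeness: Σ_{m} conj(Y_{6,m}) at Ω₁ times Y_{6,m} at Ω₂ —
  [-6]  conj(Y_{6,-6})(Ω₁) = -0.00000 - 0.00002j ; Y_{6,-6}(Ω₂) = -0.01346 - 0.00847j ; Δ = -0.00000 + 0.00000j
  [-5]  conj(Y_{6,-5})(Ω₁) = -0.00034 - 0.00027j ; Y_{6,-5}(Ω₂) = -0.08009 + 0.00446j ; Δ = 0.00003 + 0.00002j
  [-4]  conj(Y_{6,-4})(Ω₁) = -0.00466 + 0.00045j ; Y_{6,-4}(Ω₂) = -0.18556 + 0.14787j ; Δ = 0.00080 - 0.00077j
  [-3]  conj(Y_{6,-3})(Ω₁) = -0.02259 + 0.02610j ; Y_{6,-3}(Ω₂) = -0.12080 + 0.41886j ; Δ = -0.00820 - 0.01261j
  [-2]  conj(Y_{6,-2})(Ω₁) = 0.00825 + 0.17166j ; Y_{6,-2}(Ω₂) = 0.13803 + 0.39471j ; Δ = -0.06662 + 0.02695j
  [-1]  conj(Y_{6,-1})(Ω₁) = 0.37783 + 0.36012j ; Y_{6,-1}(Ω₂) = -0.02322 - 0.01648j ; Δ = -0.00284 - 0.01459j
  [+0]  conj(Y_{6,0})(Ω₁) = 0.65432 + 0.00000j ; Y_{6,0}(Ω₂) = -0.42087 + 0.00000j ; Δ = -0.27538 + 0.00000j
  [+1]  conj(Y_{6,1})(Ω₁) = -0.37783 + 0.36012j ; Y_{6,1}(Ω₂) = 0.02322 - 0.01648j ; Δ = -0.00284 + 0.01459j
  [+2]  conj(Y_{6,2})(Ω₁) = 0.00825 - 0.17166j ; Y_{6,2}(Ω₂) = 0.13803 - 0.39471j ; Δ = -0.06662 - 0.02695j
  [+3]  conj(Y_{6,3})(Ω₁) = 0.02259 + 0.02610j ; Y_{6,3}(Ω₂) = 0.12080 + 0.41886j ; Δ = -0.00820 + 0.01261j
  [+4]  conj(Y_{6,4})(Ω₁) = -0.00466 - 0.00045j ; Y_{6,4}(Ω₂) = -0.18556 - 0.14787j ; Δ = 0.00080 + 0.00077j
  [+5]  conj(Y_{6,5})(Ω₁) = 0.00034 - 0.00027j ; Y_{6,5}(Ω₂) = 0.08009 + 0.00446j ; Δ = 0.00003 - 0.00002j
  [+6]  conj(Y_{6,6})(Ω₁) = -0.00000 + 0.00002j ; Y_{6,6}(Ω₂) = -0.01346 + 0.00847j ; Δ = -0.00000 - 0.00000j
Total Σ_m = -0.42906 - 0.00000j. Multiply by 0.966644: -0.41474 - 0.00000j. P_6(cos γ) = -0.414744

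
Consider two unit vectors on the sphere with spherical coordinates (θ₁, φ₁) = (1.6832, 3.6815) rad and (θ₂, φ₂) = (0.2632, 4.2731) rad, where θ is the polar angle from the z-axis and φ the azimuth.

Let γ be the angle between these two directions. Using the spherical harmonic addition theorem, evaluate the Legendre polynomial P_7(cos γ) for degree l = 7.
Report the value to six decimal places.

Addition theorem: P_7(cos γ) = (4π/15) Σ_m Y*_{lm}(Ω₁) Y_{lm}(Ω₂), m = −7…7:
  m=-7: (0.384333, 0.284816) × (0.000003, 0.000040) = (-0.000010, 0.000016)  (running Σ = (-0.000010, 0.000016))
  m=-6: (0.201074, 0.019738) × (0.000490, -0.000271) = (0.000104, -0.000045)  (running Σ = (0.000093, -0.000029))
  m=-5: (-0.268768, 0.127207) × (-0.003943, -0.002848) = (0.001422, 0.000264)  (running Σ = (0.001515, 0.000235))
  m=-4: (-0.126431, 0.189305) × (-0.005486, 0.029097) = (-0.004815, -0.004717)  (running Σ = (-0.003299, -0.004482))
  m=-3: (0.011638, -0.237689) × (0.124053, -0.032063) = (-0.006177, -0.029859)  (running Σ = (-0.009476, -0.034341))
  m=-2: (-0.111433, -0.208422) × (-0.239801, -0.289240) = (-0.033562, 0.082211)  (running Σ = (-0.043039, 0.047870))
  m=-1: (0.183962, 0.110249) × (-0.270366, 0.575355) = (-0.113170, 0.076036)  (running Σ = (-0.156208, 0.123905))
  m=0: (0.238553, -0.000000) × (0.261600, 0.000000) = (0.062405, 0.000000)  (running Σ = (-0.093803, 0.123905))
  m=1: (-0.183962, 0.110249) × (0.270366, 0.575355) = (-0.113170, -0.076036)  (running Σ = (-0.206973, 0.047870))
  m=2: (-0.111433, 0.208422) × (-0.239801, 0.289240) = (-0.033562, -0.082211)  (running Σ = (-0.240535, -0.034341))
  m=3: (-0.011638, -0.237689) × (-0.124053, -0.032063) = (-0.006177, 0.029859)  (running Σ = (-0.246712, -0.004482))
  m=4: (-0.126431, -0.189305) × (-0.005486, -0.029097) = (-0.004815, 0.004717)  (running Σ = (-0.251527, 0.000235))
  m=5: (0.268768, 0.127207) × (0.003943, -0.002848) = (0.001422, -0.000264)  (running Σ = (-0.250105, -0.000029))
  m=6: (0.201074, -0.019738) × (0.000490, 0.000271) = (0.000104, 0.000045)  (running Σ = (-0.250001, 0.000016))
  m=7: (-0.384333, 0.284816) × (-0.000003, 0.000040) = (-0.000010, -0.000016)  (running Σ = (-0.250011, -0.000000))
Total Σ_m = (-0.250011, -0.000000). Multiply by 0.837758: (-0.209449, -0.000000). P_7(cos γ) = -0.209449

-0.209449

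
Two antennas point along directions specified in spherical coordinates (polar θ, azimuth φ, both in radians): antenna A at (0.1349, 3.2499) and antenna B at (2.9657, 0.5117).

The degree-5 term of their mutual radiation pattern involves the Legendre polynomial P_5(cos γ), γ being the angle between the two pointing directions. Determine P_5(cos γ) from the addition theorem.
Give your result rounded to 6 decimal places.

Summing Y*_{l m}(θ₁,φ₁)·Y_{l m}(θ₂,φ₂) over m ∈ [−5, 5]; prefactor 4π/(2·5+1) = 1.142397:
  term(m=-5) = 0.00000 + 0.00000j   from Y*(Ω₁)=-0.00002 - 0.00001j, Y(Ω₂)=-0.00006 - 0.00004j
  term(m=-4) = 0.00000 + 0.00000j   from Y*(Ω₁)=0.00043 + 0.00020j, Y(Ω₂)=0.00062 + 0.00120j
  term(m=-3) = -0.00003 + 0.00009j   from Y*(Ω₁)=-0.00625 - 0.00211j, Y(Ω₂)=0.00051 - 0.01431j
  term(m=-2) = -0.00399 + 0.00416j   from Y*(Ω₁)=0.05772 + 0.01270j, Y(Ω₂)=-0.05074 + 0.08325j
  term(m=-1) = -0.11928 + 0.05091j   from Y*(Ω₁)=-0.32119 - 0.03492j, Y(Ω₂)=0.35000 - 0.19656j
  term(m=+0) = -0.59326 + 0.00000j   from Y*(Ω₁)=0.81211 + 0.00000j, Y(Ω₂)=-0.73052 + 0.00000j
  term(m=+1) = -0.11928 - 0.05091j   from Y*(Ω₁)=0.32119 - 0.03492j, Y(Ω₂)=-0.35000 - 0.19656j
  term(m=+2) = -0.00399 - 0.00416j   from Y*(Ω₁)=0.05772 - 0.01270j, Y(Ω₂)=-0.05074 - 0.08325j
  term(m=+3) = -0.00003 - 0.00009j   from Y*(Ω₁)=0.00625 - 0.00211j, Y(Ω₂)=-0.00051 - 0.01431j
  term(m=+4) = 0.00000 - 0.00000j   from Y*(Ω₁)=0.00043 - 0.00020j, Y(Ω₂)=0.00062 - 0.00120j
  term(m=+5) = 0.00000 - 0.00000j   from Y*(Ω₁)=0.00002 - 0.00001j, Y(Ω₂)=0.00006 - 0.00004j
Total Σ_m = -0.83986 - 0.00000j. Multiply by 1.142397: -0.95945 - 0.00000j. P_5(cos γ) = -0.959454

-0.959454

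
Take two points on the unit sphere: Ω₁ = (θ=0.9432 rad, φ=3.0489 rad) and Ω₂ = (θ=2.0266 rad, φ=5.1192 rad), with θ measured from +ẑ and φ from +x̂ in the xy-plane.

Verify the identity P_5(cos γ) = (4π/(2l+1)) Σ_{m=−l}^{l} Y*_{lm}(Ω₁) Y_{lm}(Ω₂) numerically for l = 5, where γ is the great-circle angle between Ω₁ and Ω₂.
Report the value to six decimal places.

0.168914

Term-by-term m-sum for l=5 (normalisation 4π/11 = 1.142397):
  term(m=-5) = -0.026233+0.034936i   from Y*(Ω₁)=-0.144263+0.072098i, Y(Ω₂)=+0.242342-0.121053i
  term(m=-4) = +0.064377+0.141407i   from Y*(Ω₁)=+0.344833-0.134054i, Y(Ω₂)=+0.023693+0.419286i
  term(m=-3) = +0.071698+0.005192i   from Y*(Ω₁)=-0.371055+0.105927i, Y(Ω₂)=-0.174973-0.063942i
  term(m=-2) = -0.003058+0.004752i   from Y*(Ω₁)=+0.022055-0.004136i, Y(Ω₂)=-0.172982+0.183033i
  term(m=-1) = -0.043917-0.080485i   from Y*(Ω₁)=+0.343468-0.031928i, Y(Ω₂)=-0.105172-0.244106i
  term(m=+0) = +0.022127+0.000000i   from Y*(Ω₁)=-0.113053-0.000000i, Y(Ω₂)=-0.195721+0.000000i
  term(m=+1) = -0.043917+0.080485i   from Y*(Ω₁)=-0.343468-0.031928i, Y(Ω₂)=+0.105172-0.244106i
  term(m=+2) = -0.003058-0.004752i   from Y*(Ω₁)=+0.022055+0.004136i, Y(Ω₂)=-0.172982-0.183033i
  term(m=+3) = +0.071698-0.005192i   from Y*(Ω₁)=+0.371055+0.105927i, Y(Ω₂)=+0.174973-0.063942i
  term(m=+4) = +0.064377-0.141407i   from Y*(Ω₁)=+0.344833+0.134054i, Y(Ω₂)=+0.023693-0.419286i
  term(m=+5) = -0.026233-0.034936i   from Y*(Ω₁)=+0.144263+0.072098i, Y(Ω₂)=-0.242342-0.121053i
Total Σ_m = +0.147859-0.000000i. Multiply by 1.142397: +0.168914-0.000000i. P_5(cos γ) = 0.168914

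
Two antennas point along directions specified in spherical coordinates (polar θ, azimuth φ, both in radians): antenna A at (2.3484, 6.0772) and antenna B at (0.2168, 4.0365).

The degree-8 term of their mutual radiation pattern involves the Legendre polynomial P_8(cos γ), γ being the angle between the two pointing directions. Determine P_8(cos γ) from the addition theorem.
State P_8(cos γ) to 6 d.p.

0.181957

Summing Y*_{l m}(θ₁,φ₁)·Y_{l m}(θ₂,φ₂) over m ∈ [−8, 8]; prefactor 4π/(2·8+1) = 0.739198:
  term(m=-8) = -0.00000 - 0.00000j   from Y*(Ω₁)=-0.00264 - 0.03417j, Y(Ω₂)=0.00000 - 0.00000j
  term(m=-7) = 0.00000 - 0.00001j   from Y*(Ω₁)=-0.01735 + 0.13384j, Y(Ω₂)=-0.00004 - 0.00000j
  term(m=-6) = 0.00015 - 0.00005j   from Y*(Ω₁)=0.10340 - 0.29713j, Y(Ω₂)=0.00030 + 0.00039j
  term(m=-5) = 0.00135 + 0.00133j   from Y*(Ω₁)=-0.23657 + 0.39387j, Y(Ω₂)=0.00097 - 0.00402j
  term(m=-4) = -0.00268 + 0.00840j   from Y*(Ω₁)=0.23407 - 0.25285j, Y(Ω₂)=-0.02317 + 0.01085j
  term(m=-3) = 0.00887 - 0.00144j   from Y*(Ω₁)=0.06307 - 0.04483j, Y(Ω₂)=0.10421 + 0.05123j
  term(m=-2) = 0.08285 + 0.11339j   from Y*(Ω₁)=-0.35259 + 0.15407j, Y(Ω₂)=-0.07930 - 0.35625j
  term(m=-1) = -0.03261 + 0.06420j   from Y*(Ω₁)=0.10374 - 0.02168j, Y(Ω₂)=-0.42505 + 0.53006j
  term(m=+0) = 0.13029 + 0.00000j   from Y*(Ω₁)=0.35481 + 0.00000j, Y(Ω₂)=0.36720 + 0.00000j
  term(m=+1) = -0.03261 - 0.06420j   from Y*(Ω₁)=-0.10374 - 0.02168j, Y(Ω₂)=0.42505 + 0.53006j
  term(m=+2) = 0.08285 - 0.11339j   from Y*(Ω₁)=-0.35259 - 0.15407j, Y(Ω₂)=-0.07930 + 0.35625j
  term(m=+3) = 0.00887 + 0.00144j   from Y*(Ω₁)=-0.06307 - 0.04483j, Y(Ω₂)=-0.10421 + 0.05123j
  term(m=+4) = -0.00268 - 0.00840j   from Y*(Ω₁)=0.23407 + 0.25285j, Y(Ω₂)=-0.02317 - 0.01085j
  term(m=+5) = 0.00135 - 0.00133j   from Y*(Ω₁)=0.23657 + 0.39387j, Y(Ω₂)=-0.00097 - 0.00402j
  term(m=+6) = 0.00015 + 0.00005j   from Y*(Ω₁)=0.10340 + 0.29713j, Y(Ω₂)=0.00030 - 0.00039j
  term(m=+7) = 0.00000 + 0.00001j   from Y*(Ω₁)=0.01735 + 0.13384j, Y(Ω₂)=0.00004 - 0.00000j
  term(m=+8) = -0.00000 + 0.00000j   from Y*(Ω₁)=-0.00264 + 0.03417j, Y(Ω₂)=0.00000 + 0.00000j
Σ over m = 0.24615 + 0.00000j; ×(4π/17) → 0.18196 + 0.00000j. Real part: 0.181957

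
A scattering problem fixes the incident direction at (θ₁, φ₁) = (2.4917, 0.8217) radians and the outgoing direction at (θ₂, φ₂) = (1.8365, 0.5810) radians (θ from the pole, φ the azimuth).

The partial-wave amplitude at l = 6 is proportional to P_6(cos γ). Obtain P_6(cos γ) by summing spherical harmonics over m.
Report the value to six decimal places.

Summing Y*_{l m}(θ₁,φ₁)·Y_{l m}(θ₂,φ₂) over m ∈ [−6, 6]; prefactor 4π/(2·6+1) = 0.966644:
  term(m=-6) = (0.001167, 0.009171)   from Y*(Ω₁)=(0.005124, -0.023153), Y(Ω₂)=(-0.366991, 0.131641)
  term(m=-5) = (0.014265, 0.037075)   from Y*(Ω₁)=(0.061373, 0.088965), Y(Ω₂)=(0.357312, 0.086151)
  term(m=-4) = (-0.012189, -0.017514)   from Y*(Ω₁)=(-0.282661, -0.041335), Y(Ω₂)=(0.051091, 0.054491)
  term(m=-3) = (-0.117975, -0.103912)   from Y*(Ω₁)=(0.355909, -0.285751), Y(Ω₂)=(-0.059022, -0.339348)
  term(m=-2) = (-0.007693, -0.004019)   from Y*(Ω₁)=(-0.024646, 0.338860), Y(Ω₂)=(-0.010155, 0.023443)
  term(m=-1) = (-0.047049, -0.011549)   from Y*(Ω₁)=(0.102337, 0.110051), Y(Ω₂)=(-0.269474, 0.176936)
  term(m=+0) = (-0.020417, -0.000000)   from Y*(Ω₁)=(-0.392587, -0.000000), Y(Ω₂)=(0.052006, 0.000000)
  term(m=+1) = (-0.047049, 0.011549)   from Y*(Ω₁)=(-0.102337, 0.110051), Y(Ω₂)=(0.269474, 0.176936)
  term(m=+2) = (-0.007693, 0.004019)   from Y*(Ω₁)=(-0.024646, -0.338860), Y(Ω₂)=(-0.010155, -0.023443)
  term(m=+3) = (-0.117975, 0.103912)   from Y*(Ω₁)=(-0.355909, -0.285751), Y(Ω₂)=(0.059022, -0.339348)
  term(m=+4) = (-0.012189, 0.017514)   from Y*(Ω₁)=(-0.282661, 0.041335), Y(Ω₂)=(0.051091, -0.054491)
  term(m=+5) = (0.014265, -0.037075)   from Y*(Ω₁)=(-0.061373, 0.088965), Y(Ω₂)=(-0.357312, 0.086151)
  term(m=+6) = (0.001167, -0.009171)   from Y*(Ω₁)=(0.005124, 0.023153), Y(Ω₂)=(-0.366991, -0.131641)
Accumulated sum (-0.359366, -0.000000); after 4π/(2l+1) scaling, (-0.347379, -0.000000) ⇒ P_6 = -0.347379

-0.347379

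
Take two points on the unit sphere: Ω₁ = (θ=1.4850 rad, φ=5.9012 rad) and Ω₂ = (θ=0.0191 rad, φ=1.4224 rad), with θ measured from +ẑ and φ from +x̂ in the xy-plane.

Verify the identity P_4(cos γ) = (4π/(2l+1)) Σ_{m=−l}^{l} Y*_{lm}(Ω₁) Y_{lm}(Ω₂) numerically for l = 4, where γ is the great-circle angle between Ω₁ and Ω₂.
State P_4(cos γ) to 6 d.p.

Addition theorem: P_4(cos γ) = (4π/9) Σ_m Y*_{lm}(Ω₁) Y_{lm}(Ω₂), m = −4…4:
  m=-4: Y*=0.01868 - 0.43566j  Y=0.00000 + 0.00000j  product 0.00000 - 0.00000j
  m=-3: Y*=0.04372 - 0.09665j  Y=-0.00000 + 0.00001j  product 0.00000 + 0.00000j
  m=-2: Y*=-0.22746 + 0.21791j  Y=-0.00070 - 0.00021j  product 0.00021 - 0.00010j
  m=-1: Y*=-0.11051 + 0.04439j  Y=0.00534 - 0.03572j  product 0.00100 + 0.00418j
  m=+0: Y*=0.29425 + 0.00000j  Y=0.84474 + 0.00000j  product 0.24857 + 0.00000j
  m=+1: Y*=0.11051 + 0.04439j  Y=-0.00534 - 0.03572j  product 0.00100 - 0.00418j
  m=+2: Y*=-0.22746 - 0.21791j  Y=-0.00070 + 0.00021j  product 0.00021 + 0.00010j
  m=+3: Y*=-0.04372 - 0.09665j  Y=0.00000 + 0.00001j  product 0.00000 - 0.00000j
  m=+4: Y*=0.01868 + 0.43566j  Y=0.00000 - 0.00000j  product 0.00000 + 0.00000j
Total Σ_m = 0.25097 - 0.00000j. Multiply by 1.396263: 0.35042 - 0.00000j. P_4(cos γ) = 0.350422

0.350422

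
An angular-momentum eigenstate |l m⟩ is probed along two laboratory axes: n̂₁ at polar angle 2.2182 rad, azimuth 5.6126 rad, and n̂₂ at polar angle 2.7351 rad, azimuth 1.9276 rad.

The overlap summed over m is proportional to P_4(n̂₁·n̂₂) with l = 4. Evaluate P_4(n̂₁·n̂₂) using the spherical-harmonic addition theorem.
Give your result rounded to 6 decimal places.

0.100970

Summing Y*_{l m}(θ₁,φ₁)·Y_{l m}(θ₂,φ₂) over m ∈ [−4, 4]; prefactor 4π/(2·4+1) = 1.396263:
  [-4]  conj(Y_{4,-4})(Ω₁) = -0.16058 - 0.07941j ; Y_{4,-4}(Ω₂) = 0.00155 - 0.01070j ; Δ = -0.00110 + 0.00160j
  [-3]  conj(Y_{4,-3})(Ω₁) = 0.16352 + 0.34647j ; Y_{4,-3}(Ω₂) = -0.06235 - 0.03409j ; Δ = 0.00162 - 0.02718j
  [-2]  conj(Y_{4,-2})(Ω₁) = 0.07491 - 0.32047j ; Y_{4,-2}(Ω₂) = -0.19396 + 0.16793j ; Δ = 0.03929 + 0.07474j
  [-1]  conj(Y_{4,-1})(Ω₁) = 0.08091 - 0.06418j ; Y_{4,-1}(Ω₂) = 0.17437 + 0.46779j ; Δ = 0.04413 + 0.02666j
  [+0]  conj(Y_{4,0})(Ω₁) = -0.34714 + 0.00000j ; Y_{4,0}(Ω₂) = 0.27526 + 0.00000j ; Δ = -0.09555 + 0.00000j
  [+1]  conj(Y_{4,1})(Ω₁) = -0.08091 - 0.06418j ; Y_{4,1}(Ω₂) = -0.17437 + 0.46779j ; Δ = 0.04413 - 0.02666j
  [+2]  conj(Y_{4,2})(Ω₁) = 0.07491 + 0.32047j ; Y_{4,2}(Ω₂) = -0.19396 - 0.16793j ; Δ = 0.03929 - 0.07474j
  [+3]  conj(Y_{4,3})(Ω₁) = -0.16352 + 0.34647j ; Y_{4,3}(Ω₂) = 0.06235 - 0.03409j ; Δ = 0.00162 + 0.02718j
  [+4]  conj(Y_{4,4})(Ω₁) = -0.16058 + 0.07941j ; Y_{4,4}(Ω₂) = 0.00155 + 0.01070j ; Δ = -0.00110 - 0.00160j
Σ over m = 0.07231 + 0.00000j; ×(4π/9) → 0.10097 + 0.00000j. Real part: 0.100970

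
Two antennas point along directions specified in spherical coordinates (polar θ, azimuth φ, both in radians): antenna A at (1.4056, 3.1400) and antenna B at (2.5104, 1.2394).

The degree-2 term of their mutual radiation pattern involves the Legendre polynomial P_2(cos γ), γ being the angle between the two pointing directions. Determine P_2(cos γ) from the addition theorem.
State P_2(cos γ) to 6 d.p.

-0.345178

Addition theorem: P_2(cos γ) = (4π/5) Σ_m Y*_{lm}(Ω₁) Y_{lm}(Ω₂), m = −2…2:
  m=-2: +0.375826-0.001197i × -0.106032-0.082768i = -0.039949-0.030979i  (running Σ = -0.039949-0.030979i)
  m=-1: -0.125313+0.000200i × -0.119750+0.348023i = +0.014937-0.043636i  (running Σ = -0.025012-0.074615i)
  m=0: -0.289805-0.000000i × +0.301299+0.000000i = -0.087318-0.000000i  (running Σ = -0.112330-0.074615i)
  m=1: +0.125313+0.000200i × +0.119750+0.348023i = +0.014937+0.043636i  (running Σ = -0.097393-0.030979i)
  m=2: +0.375826+0.001197i × -0.106032+0.082768i = -0.039949+0.030979i  (running Σ = -0.137342-0.000000i)
Σ over m = -0.137342-0.000000i; ×(4π/5) → -0.345178-0.000000i. Real part: -0.345178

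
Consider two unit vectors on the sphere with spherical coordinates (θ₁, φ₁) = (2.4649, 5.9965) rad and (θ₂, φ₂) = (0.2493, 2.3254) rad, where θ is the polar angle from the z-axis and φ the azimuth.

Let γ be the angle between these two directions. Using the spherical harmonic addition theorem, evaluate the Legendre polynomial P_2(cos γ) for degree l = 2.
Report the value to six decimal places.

0.685191

Summing Y*_{l m}(θ₁,φ₁)·Y_{l m}(θ₂,φ₂) over m ∈ [−2, 2]; prefactor 4π/(2·2+1) = 2.513274:
  [-2]  conj(Y_{2,-2})(Ω₁) = (0.127252, -0.082171) ; Y_{2,-2}(Ω₂) = (-0.001447, 0.023469) ; Δ = (0.001744, 0.003105)
  [-1]  conj(Y_{2,-1})(Ω₁) = (-0.361787, 0.106657) ; Y_{2,-1}(Ω₂) = (-0.126530, -0.134573) ; Δ = (0.060130, 0.035191)
  [+0]  conj(Y_{2,0})(Ω₁) = (0.259742, -0.000000) ; Y_{2,0}(Ω₂) = (0.573186, 0.000000) ; Δ = (0.148880, 0.000000)
  [+1]  conj(Y_{2,1})(Ω₁) = (0.361787, 0.106657) ; Y_{2,1}(Ω₂) = (0.126530, -0.134573) ; Δ = (0.060130, -0.035191)
  [+2]  conj(Y_{2,2})(Ω₁) = (0.127252, 0.082171) ; Y_{2,2}(Ω₂) = (-0.001447, -0.023469) ; Δ = (0.001744, -0.003105)
Σ over m = (0.272629, -0.000000); ×(4π/5) → (0.685191, -0.000000). Real part: 0.685191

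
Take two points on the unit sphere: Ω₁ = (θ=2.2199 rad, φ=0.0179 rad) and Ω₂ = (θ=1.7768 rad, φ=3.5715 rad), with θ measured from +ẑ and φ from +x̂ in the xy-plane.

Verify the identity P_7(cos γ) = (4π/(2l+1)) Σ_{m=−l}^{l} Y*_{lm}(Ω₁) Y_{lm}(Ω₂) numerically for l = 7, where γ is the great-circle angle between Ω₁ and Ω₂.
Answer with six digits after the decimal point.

Addition theorem: P_7(cos γ) = (4π/15) Σ_m Y*_{lm}(Ω₁) Y_{lm}(Ω₂), m = −7…7:
  m=-7: (0.101011, 0.012723) × (0.426804, 0.056772) = (0.042389, 0.011165)  (running Σ = (0.042389, 0.011165))
  m=-6: (-0.287384, -0.030984) × (0.284845, 0.179437) = (-0.076300, -0.060393)  (running Σ = (-0.033911, -0.049228))
  m=-5: (0.439691, 0.039458) × (-0.082257, -0.125897) = (-0.031200, -0.058601)  (running Σ = (-0.065111, -0.107829))
  m=-4: (-0.311845, -0.022366) × (-0.050191, -0.334734) = (0.008165, 0.105507)  (running Σ = (-0.056946, -0.002322))
  m=-3: (-0.113037, -0.006076) × (-0.014071, 0.048735) = (0.001887, -0.005423)  (running Σ = (-0.055059, -0.007745))
  m=-2: (0.365937, 0.013106) × (-0.213075, 0.247406) = (-0.081215, 0.087742)  (running Σ = (-0.136274, 0.079997))
  m=-1: (-0.042308, -0.000757) × (0.010609, -0.004864) = (-0.000453, 0.000198)  (running Σ = (-0.136726, 0.080195))
  m=0: (-0.350993, -0.000000) × (0.321281, 0.000000) = (-0.112767, -0.000000)  (running Σ = (-0.249494, 0.080195))
  m=1: (0.042308, -0.000757) × (-0.010609, -0.004864) = (-0.000453, -0.000198)  (running Σ = (-0.249946, 0.079997))
  m=2: (0.365937, -0.013106) × (-0.213075, -0.247406) = (-0.081215, -0.087742)  (running Σ = (-0.331161, -0.007745))
  m=3: (0.113037, -0.006076) × (0.014071, 0.048735) = (0.001887, 0.005423)  (running Σ = (-0.329274, -0.002322))
  m=4: (-0.311845, 0.022366) × (-0.050191, 0.334734) = (0.008165, -0.105507)  (running Σ = (-0.321109, -0.107829))
  m=5: (-0.439691, 0.039458) × (0.082257, -0.125897) = (-0.031200, 0.058601)  (running Σ = (-0.352309, -0.049228))
  m=6: (-0.287384, 0.030984) × (0.284845, -0.179437) = (-0.076300, 0.060393)  (running Σ = (-0.428609, 0.011165))
  m=7: (-0.101011, 0.012723) × (-0.426804, 0.056772) = (0.042389, -0.011165)  (running Σ = (-0.386220, -0.000000))
Total Σ_m = (-0.386220, -0.000000). Multiply by 0.837758: (-0.323559, -0.000000). P_7(cos γ) = -0.323559

-0.323559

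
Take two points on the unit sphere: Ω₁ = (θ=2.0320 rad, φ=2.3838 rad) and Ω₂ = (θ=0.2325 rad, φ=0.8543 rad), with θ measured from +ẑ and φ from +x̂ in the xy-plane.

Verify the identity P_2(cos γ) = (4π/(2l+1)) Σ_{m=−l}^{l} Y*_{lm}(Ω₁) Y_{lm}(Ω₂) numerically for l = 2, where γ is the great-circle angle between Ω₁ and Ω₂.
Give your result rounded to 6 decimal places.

Summing Y*_{l m}(θ₁,φ₁)·Y_{l m}(θ₂,φ₂) over m ∈ [−2, 2]; prefactor 4π/(2·2+1) = 2.513274:
  m=-2: Y*=(0.017094, -0.309301)  Y=(-0.002817, -0.020313)  product (-0.006331, 0.000524)
  m=-1: Y*=(0.223632, -0.211614)  Y=(0.113758, -0.130623)  product (-0.002202, -0.053284)
  m=+0: Y*=(-0.128003, -0.000000)  Y=(0.580551, 0.000000)  product (-0.074312, -0.000000)
  m=+1: Y*=(-0.223632, -0.211614)  Y=(-0.113758, -0.130623)  product (-0.002202, 0.053284)
  m=+2: Y*=(0.017094, 0.309301)  Y=(-0.002817, 0.020313)  product (-0.006331, -0.000524)
Accumulated sum (-0.091378, 0.000000); after 4π/(2l+1) scaling, (-0.229657, 0.000000) ⇒ P_2 = -0.229657

-0.229657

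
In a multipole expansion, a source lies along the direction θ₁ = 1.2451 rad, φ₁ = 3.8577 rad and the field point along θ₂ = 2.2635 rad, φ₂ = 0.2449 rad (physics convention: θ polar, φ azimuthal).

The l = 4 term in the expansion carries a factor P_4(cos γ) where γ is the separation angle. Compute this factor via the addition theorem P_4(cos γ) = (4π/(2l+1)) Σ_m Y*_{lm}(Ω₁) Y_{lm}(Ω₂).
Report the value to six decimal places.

-0.033079

Term-by-term m-sum for l=4 (normalisation 4π/9 = 1.396263):
  m=-4: -0.342950+0.097564i × +0.086489-0.128840i = -0.017091+0.052624i  (running Σ = -0.017091+0.052624i)
  m=-3: +0.185948-0.285355i × -0.270283+0.244179i = +0.019419+0.122531i  (running Σ = +0.002328+0.175155i)
  m=-2: -0.011753-0.084264i × +0.324232-0.172858i = -0.018376-0.025290i  (running Σ = -0.016049+0.149866i)
  m=-1: +0.247029+0.214966i × +0.032739-0.008182i = +0.009846+0.005017i  (running Σ = -0.006202+0.154882i)
  m=0: +0.031255-0.000000i × -0.361101+0.000000i = -0.011286+0.000000i  (running Σ = -0.017489+0.154882i)
  m=1: -0.247029+0.214966i × -0.032739-0.008182i = +0.009846-0.005017i  (running Σ = -0.007642+0.149866i)
  m=2: -0.011753+0.084264i × +0.324232+0.172858i = -0.018376+0.025290i  (running Σ = -0.026019+0.175155i)
  m=3: -0.185948-0.285355i × +0.270283+0.244179i = +0.019419-0.122531i  (running Σ = -0.006600+0.052624i)
  m=4: -0.342950-0.097564i × +0.086489+0.128840i = -0.017091-0.052624i  (running Σ = -0.023691-0.000000i)
Total Σ_m = -0.023691-0.000000i. Multiply by 1.396263: -0.033079-0.000000i. P_4(cos γ) = -0.033079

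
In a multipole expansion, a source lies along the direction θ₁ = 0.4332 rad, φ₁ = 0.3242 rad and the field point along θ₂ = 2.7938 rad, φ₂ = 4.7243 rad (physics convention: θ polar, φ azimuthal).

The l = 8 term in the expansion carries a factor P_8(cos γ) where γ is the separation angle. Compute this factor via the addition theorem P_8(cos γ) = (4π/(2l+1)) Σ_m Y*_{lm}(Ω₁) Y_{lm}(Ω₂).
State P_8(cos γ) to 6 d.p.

-0.409208

Expand P_8 via completeness: Σ_{m} conj(Y_{8,m}) at Ω₁ times Y_{8,m} at Ω₂ —
  term(m=-8) = (-0.000000, 0.000000)   from Y*(Ω₁)=(-0.000424, 0.000259), Y(Ω₂)=(0.000093, -0.000009)
  term(m=-7) = (-0.000004, -0.000003)   from Y*(Ω₁)=(-0.002764, 0.003291), Y(Ω₂)=(0.000086, 0.001032)
  term(m=-6) = (0.000050, -0.000161)   from Y*(Ω₁)=(-0.008554, 0.021770), Y(Ω₂)=(-0.007213, 0.000516)
  term(m=-5) = (0.003246, -0.000030)   from Y*(Ω₁)=(-0.004517, 0.089899), Y(Ω₂)=(-0.002146, -0.035998)
  term(m=-4) = (0.010341, 0.031035)   from Y*(Ω₁)=(0.067339, 0.239586), Y(Ω₂)=(0.131297, -0.006260)
  term(m=-3) = (-0.129627, 0.095295)   from Y*(Ω₁)=(0.265778, 0.389995), Y(Ω₂)=(0.012179, 0.340681)
  term(m=-2) = (-0.238400, -0.171849)   from Y*(Ω₁)=(0.411555, 0.311828), Y(Ω₂)=(-0.568994, 0.013557)
  term(m=-1) = (0.009731, -0.030141)   from Y*(Ω₁)=(0.071557, 0.024047), Y(Ω₂)=(-0.004997, -0.419538)
  term(m=+0) = (0.135740, 0.000000)   from Y*(Ω₁)=(-0.470654, -0.000000), Y(Ω₂)=(-0.288408, 0.000000)
  term(m=+1) = (0.009731, 0.030141)   from Y*(Ω₁)=(-0.071557, 0.024047), Y(Ω₂)=(0.004997, -0.419538)
  term(m=+2) = (-0.238400, 0.171849)   from Y*(Ω₁)=(0.411555, -0.311828), Y(Ω₂)=(-0.568994, -0.013557)
  term(m=+3) = (-0.129627, -0.095295)   from Y*(Ω₁)=(-0.265778, 0.389995), Y(Ω₂)=(-0.012179, 0.340681)
  term(m=+4) = (0.010341, -0.031035)   from Y*(Ω₁)=(0.067339, -0.239586), Y(Ω₂)=(0.131297, 0.006260)
  term(m=+5) = (0.003246, 0.000030)   from Y*(Ω₁)=(0.004517, 0.089899), Y(Ω₂)=(0.002146, -0.035998)
  term(m=+6) = (0.000050, 0.000161)   from Y*(Ω₁)=(-0.008554, -0.021770), Y(Ω₂)=(-0.007213, -0.000516)
  term(m=+7) = (-0.000004, 0.000003)   from Y*(Ω₁)=(0.002764, 0.003291), Y(Ω₂)=(-0.000086, 0.001032)
  term(m=+8) = (-0.000000, -0.000000)   from Y*(Ω₁)=(-0.000424, -0.000259), Y(Ω₂)=(0.000093, 0.000009)
Accumulated sum (-0.553583, 0.000000); after 4π/(2l+1) scaling, (-0.409208, 0.000000) ⇒ P_8 = -0.409208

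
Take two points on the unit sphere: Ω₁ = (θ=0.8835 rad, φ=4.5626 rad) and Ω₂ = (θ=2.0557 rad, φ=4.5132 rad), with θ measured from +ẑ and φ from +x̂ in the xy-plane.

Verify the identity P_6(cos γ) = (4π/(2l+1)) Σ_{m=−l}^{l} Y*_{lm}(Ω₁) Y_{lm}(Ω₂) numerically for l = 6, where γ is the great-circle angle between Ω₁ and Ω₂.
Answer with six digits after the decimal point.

Expand P_6 via completeness: Σ_{m} conj(Y_{6,m}) at Ω₁ times Y_{6,m} at Ω₂ —
  m=-6: Y*=(-0.064149, 0.080628)  Y=(-0.084995, -0.215508)  product (0.022828, 0.006972)
  m=-5: Y*=(-0.199466, -0.214566)  Y=(0.354851, -0.229885)  product (-0.120106, -0.030285)
  m=-4: Y*=(0.360525, -0.246202)  Y=(0.212388, 0.217268)  product (0.130063, 0.026040)
  m=-3: Y*=(0.118377, 0.245455)  Y=(0.072165, -0.106037)  product (0.034570, 0.005161)
  m=-2: Y*=(0.167068, -0.051603)  Y=(0.317925, 0.133809)  product (0.060020, 0.005949)
  m=-1: Y*=(0.052125, 0.345385)  Y=(0.001334, -0.006610)  product (0.002353, 0.000116)
  m=+0: Y*=(0.082164, -0.000000)  Y=(0.337720, 0.000000)  product (0.027748, 0.000000)
  m=+1: Y*=(-0.052125, 0.345385)  Y=(-0.001334, -0.006610)  product (0.002353, -0.000116)
  m=+2: Y*=(0.167068, 0.051603)  Y=(0.317925, -0.133809)  product (0.060020, -0.005949)
  m=+3: Y*=(-0.118377, 0.245455)  Y=(-0.072165, -0.106037)  product (0.034570, -0.005161)
  m=+4: Y*=(0.360525, 0.246202)  Y=(0.212388, -0.217268)  product (0.130063, -0.026040)
  m=+5: Y*=(0.199466, -0.214566)  Y=(-0.354851, -0.229885)  product (-0.120106, 0.030285)
  m=+6: Y*=(-0.064149, -0.080628)  Y=(-0.084995, 0.215508)  product (0.022828, -0.006972)
Total Σ_m = (0.287203, 0.000000). Multiply by 0.966644: (0.277623, 0.000000). P_6(cos γ) = 0.277623

0.277623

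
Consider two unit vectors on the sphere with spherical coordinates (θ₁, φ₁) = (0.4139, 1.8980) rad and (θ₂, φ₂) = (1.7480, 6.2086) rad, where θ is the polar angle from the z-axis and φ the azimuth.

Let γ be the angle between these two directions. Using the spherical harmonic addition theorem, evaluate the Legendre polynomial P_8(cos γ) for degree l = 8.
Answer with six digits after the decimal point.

Expand P_8 via completeness: Σ_{m} conj(Y_{8,m}) at Ω₁ times Y_{8,m} at Ω₂ —
  [-8]  conj(Y_{8,-8})(Ω₁) = -0.00031 + 0.00018j ; Y_{8,-8}(Ω₂) = 0.37579 + 0.25527j ; Δ = -0.00016 - 0.00001j
  [-7]  conj(Y_{8,-7})(Ω₁) = 0.00242 + 0.00212j ; Y_{8,-7}(Ω₂) = -0.28207 - 0.16229j ; Δ = -0.00034 - 0.00099j
  [-6]  conj(Y_{8,-6})(Ω₁) = 0.00705 - 0.01704j ; Y_{8,-6}(Ω₂) = -0.16481 - 0.07911j ; Δ = -0.00251 + 0.00225j
  [-5]  conj(Y_{8,-5})(Ω₁) = -0.07484 - 0.00489j ; Y_{8,-5}(Ω₂) = 0.31258 + 0.12229j ; Δ = -0.02280 - 0.01068j
  [-4]  conj(Y_{8,-4})(Ω₁) = 0.05703 + 0.21268j ; Y_{8,-4}(Ω₂) = 0.07736 + 0.02379j ; Δ = -0.00065 + 0.01781j
  [-3]  conj(Y_{8,-3})(Ω₁) = 0.37237 - 0.24889j ; Y_{8,-3}(Ω₂) = -0.31928 - 0.07266j ; Δ = -0.13697 + 0.05241j
  [-2]  conj(Y_{8,-2})(Ω₁) = -0.43089 - 0.33057j ; Y_{8,-2}(Ω₂) = -0.03349 - 0.00503j ; Δ = 0.01277 + 0.01324j
  [-1]  conj(Y_{8,-1})(Ω₁) = -0.05019 + 0.14788j ; Y_{8,-1}(Ω₂) = 0.31995 + 0.02391j ; Δ = -0.01959 + 0.04612j
  [+0]  conj(Y_{8,0})(Ω₁) = -0.45169 + 0.00000j ; Y_{8,0}(Ω₂) = 0.01985 + 0.00000j ; Δ = -0.00896 + 0.00000j
  [+1]  conj(Y_{8,1})(Ω₁) = 0.05019 + 0.14788j ; Y_{8,1}(Ω₂) = -0.31995 + 0.02391j ; Δ = -0.01959 - 0.04612j
  [+2]  conj(Y_{8,2})(Ω₁) = -0.43089 + 0.33057j ; Y_{8,2}(Ω₂) = -0.03349 + 0.00503j ; Δ = 0.01277 - 0.01324j
  [+3]  conj(Y_{8,3})(Ω₁) = -0.37237 - 0.24889j ; Y_{8,3}(Ω₂) = 0.31928 - 0.07266j ; Δ = -0.13697 - 0.05241j
  [+4]  conj(Y_{8,4})(Ω₁) = 0.05703 - 0.21268j ; Y_{8,4}(Ω₂) = 0.07736 - 0.02379j ; Δ = -0.00065 - 0.01781j
  [+5]  conj(Y_{8,5})(Ω₁) = 0.07484 - 0.00489j ; Y_{8,5}(Ω₂) = -0.31258 + 0.12229j ; Δ = -0.02280 + 0.01068j
  [+6]  conj(Y_{8,6})(Ω₁) = 0.00705 + 0.01704j ; Y_{8,6}(Ω₂) = -0.16481 + 0.07911j ; Δ = -0.00251 - 0.00225j
  [+7]  conj(Y_{8,7})(Ω₁) = -0.00242 + 0.00212j ; Y_{8,7}(Ω₂) = 0.28207 - 0.16229j ; Δ = -0.00034 + 0.00099j
  [+8]  conj(Y_{8,8})(Ω₁) = -0.00031 - 0.00018j ; Y_{8,8}(Ω₂) = 0.37579 - 0.25527j ; Δ = -0.00016 + 0.00001j
Accumulated sum -0.34947 + 0.00000j; after 4π/(2l+1) scaling, -0.25833 + 0.00000j ⇒ P_8 = -0.258329

-0.258329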